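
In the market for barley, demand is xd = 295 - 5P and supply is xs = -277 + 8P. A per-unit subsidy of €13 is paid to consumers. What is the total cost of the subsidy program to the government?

Pre-subsidy: 295 - 5P = -277 + 8P gives P* = 44, x* = 75.
With the rebate, buyers effectively pay Pb = Ps − 13, where Ps is the price sellers receive.
Demand in terms of Ps becomes xd = 295 − 5(Ps − 13) = 360 - 5Ps. Setting this equal to supply: 360 - 5Ps = -277 + 8Ps, so Ps = 49.
Buyers pay Pb = 49 − 13 = 36; x' = -277 + 8·49 = 115.
Government outlay = subsidy × quantity = 13 × 115 = 1495.

Government cost = €1495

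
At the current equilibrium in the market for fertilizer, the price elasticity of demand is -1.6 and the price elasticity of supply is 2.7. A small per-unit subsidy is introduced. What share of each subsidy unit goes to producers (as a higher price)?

For a small subsidy around the equilibrium, the benefit split depends on the relative slopes, which at a point are proportional to the elasticities.
Buyer share = εs/(εs + |εd|) = 2.7/(2.7 + 1.6) = 27/43; seller share = |εd|/(εs + |εd|) = 16/43.
So producers capture 16/43 of the subsidy.

Producer share = 16/43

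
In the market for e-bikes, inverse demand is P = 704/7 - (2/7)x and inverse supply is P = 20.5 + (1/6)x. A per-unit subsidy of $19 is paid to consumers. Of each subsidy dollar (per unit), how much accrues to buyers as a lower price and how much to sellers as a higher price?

Pre-subsidy: 704/7 - (2/7)x = 20.5 + (1/6)x gives x* = 177 and P* = 50.
With the rebate, buyers effectively pay Pb = Ps − 19, where Ps is the price sellers receive.
On the curves, Pb = 704/7 - (2/7)x and Ps = 20.5 + (1/6)x; the wedge Ps − Pb = 19 gives 20.5 + (1/6)x − (704/7 - (2/7)x) = 19, so x' = 219.
Then Pb = 704/7 − (2/7)·219 = 38 and Ps = 20.5 + (1/6)·219 = 57.
Buyers' price falls by P* − Pb = 50 − 38 = 12; sellers' price rises by Ps − P* = 57 − 50 = 7.

Buyers gain $12 per unit; sellers gain $7 per unit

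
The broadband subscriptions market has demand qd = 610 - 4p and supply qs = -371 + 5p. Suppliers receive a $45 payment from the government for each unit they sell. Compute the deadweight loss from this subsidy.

Deadweight loss = $2250

Pre-subsidy: 610 - 4p = -371 + 5p gives p* = 109, q* = 174.
With the subsidy, sellers receive ps = pb + 45 for each unit, where pb is the price buyers pay.
Supply in terms of pb becomes qs = -371 + 5(pb + 45) = -146 + 5pb. Setting this equal to demand: 610 - 4pb = -146 + 5pb, so pb = 84.
Sellers receive ps = 84 + 45 = 129; q' = 610 − 4·84 = 274.
The subsidy expands output by 274 − 174 = 100 past the efficient level; on those units the gap between marginal cost and willingness to pay runs from 0 up to 45.
DWL = ½ × 45 × 100 = 2250.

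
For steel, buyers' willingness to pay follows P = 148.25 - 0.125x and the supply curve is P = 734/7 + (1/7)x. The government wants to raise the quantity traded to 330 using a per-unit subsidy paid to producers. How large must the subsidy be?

At x = 330, from the demand curve buyers pay Pb = 148.25 − 0.125·330 = 107; from the supply curve sellers need Ps = 734/7 + (1/7)·330 = 152.
The subsidy must fill the gap: s = Ps − Pb = 152 − 107 = 45.

Required subsidy s = 45 per unit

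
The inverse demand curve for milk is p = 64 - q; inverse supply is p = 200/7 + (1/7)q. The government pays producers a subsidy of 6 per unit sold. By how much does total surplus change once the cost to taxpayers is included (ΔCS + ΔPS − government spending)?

Net change in total surplus = -15.75

Pre-subsidy: 64 - q = 200/7 + (1/7)q gives q* = 31 and p* = 33.
With the subsidy, sellers receive ps = pb + 6 for each unit, where pb is the price buyers pay.
On the curves, pb = 64 - q and ps = 200/7 + (1/7)q; the wedge ps − pb = 6 gives 200/7 + (1/7)q − (64 - q) = 6, so q' = 36.25.
Then pb = 64 − 1·36.25 = 27.75 and ps = 200/7 + (1/7)·36.25 = 33.75.
ΔCS = ½(31 + 36.25)(33 − 27.75) = 176.53125; ΔPS = ½(31 + 36.25)(33.75 − 33) = 25.21875.
Government spending = 6 × 36.25 = 217.5.
Net change = 176.53125 + 25.21875 − 217.5 = -15.75. The loss equals the DWL triangle ½·6·5.25.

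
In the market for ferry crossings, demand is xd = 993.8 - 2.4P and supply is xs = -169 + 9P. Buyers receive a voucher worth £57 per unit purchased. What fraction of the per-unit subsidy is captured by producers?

Pre-subsidy: 993.8 - 2.4P = -169 + 9P gives P* = 102, x* = 749.
With the rebate, buyers effectively pay Pb = Ps − 57, where Ps is the price sellers receive.
Demand in terms of Ps becomes xd = 993.8 − 2.4(Ps − 57) = 1130.6 - 2.4Ps. Setting this equal to supply: 1130.6 - 2.4Ps = -169 + 9Ps, so Ps = 114.
Buyers pay Pb = 114 − 57 = 57; x' = -169 + 9·114 = 857.
Buyers' price falls by P* − Pb = 102 − 57 = 45; sellers' price rises by Ps − P* = 114 − 102 = 12.
So producers capture 12/57 = 4/19 of each unit of subsidy.

Producer share = 4/19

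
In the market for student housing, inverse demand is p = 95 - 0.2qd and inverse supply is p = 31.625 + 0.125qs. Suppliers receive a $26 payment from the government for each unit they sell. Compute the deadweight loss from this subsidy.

Pre-subsidy: 95 - 0.2q = 31.625 + 0.125q gives q* = 195 and p* = 56.
With the subsidy, sellers receive ps = pb + 26 for each unit, where pb is the price buyers pay.
On the curves, pb = 95 - 0.2q and ps = 31.625 + 0.125q; the wedge ps − pb = 26 gives 31.625 + 0.125q − (95 - 0.2q) = 26, so q' = 275.
Then pb = 95 − 0.2·275 = 40 and ps = 31.625 + 0.125·275 = 66.
The subsidy expands output by 275 − 195 = 80 past the efficient level; on those units the gap between marginal cost and willingness to pay runs from 0 up to 26.
DWL = ½ × 26 × 80 = 1040.

Deadweight loss = $1040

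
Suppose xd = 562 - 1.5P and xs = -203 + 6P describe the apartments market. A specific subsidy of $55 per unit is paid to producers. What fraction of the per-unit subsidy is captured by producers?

Producer share = 0.2

Pre-subsidy: 562 - 1.5P = -203 + 6P gives P* = 102, x* = 409.
With the subsidy, sellers receive Ps = Pb + 55 for each unit, where Pb is the price buyers pay.
Supply in terms of Pb becomes xs = -203 + 6(Pb + 55) = 127 + 6Pb. Setting this equal to demand: 562 - 1.5Pb = 127 + 6Pb, so Pb = 58.
Sellers receive Ps = 58 + 55 = 113; x' = 562 − 1.5·58 = 475.
Buyers' price falls by P* − Pb = 102 − 58 = 44; sellers' price rises by Ps − P* = 113 − 102 = 11.
So producers capture 11/55 = 0.2 of each unit of subsidy.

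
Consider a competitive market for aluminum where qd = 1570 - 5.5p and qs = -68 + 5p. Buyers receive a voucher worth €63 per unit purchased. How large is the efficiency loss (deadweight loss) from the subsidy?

Pre-subsidy: 1570 - 5.5p = -68 + 5p gives p* = 156, q* = 712.
With the rebate, buyers effectively pay pb = ps − 63, where ps is the price sellers receive.
Demand in terms of ps becomes qd = 1570 − 5.5(ps − 63) = 1916.5 - 5.5ps. Setting this equal to supply: 1916.5 - 5.5ps = -68 + 5ps, so ps = 189.
Buyers pay pb = 189 − 63 = 126; q' = -68 + 5·189 = 877.
The subsidy expands output by 877 − 712 = 165 past the efficient level; on those units the gap between marginal cost and willingness to pay runs from 0 up to 63.
DWL = ½ × 63 × 165 = 5197.5.

Deadweight loss = €5197.5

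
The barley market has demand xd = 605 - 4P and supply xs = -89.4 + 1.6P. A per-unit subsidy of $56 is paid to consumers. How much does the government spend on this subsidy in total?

Government cost = $9688

Pre-subsidy: 605 - 4P = -89.4 + 1.6P gives P* = 124, x* = 109.
With the rebate, buyers effectively pay Pb = Ps − 56, where Ps is the price sellers receive.
Demand in terms of Ps becomes xd = 605 − 4(Ps − 56) = 829 - 4Ps. Setting this equal to supply: 829 - 4Ps = -89.4 + 1.6Ps, so Ps = 164.
Buyers pay Pb = 164 − 56 = 108; x' = -89.4 + 1.6·164 = 173.
Government outlay = subsidy × quantity = 56 × 173 = 9688.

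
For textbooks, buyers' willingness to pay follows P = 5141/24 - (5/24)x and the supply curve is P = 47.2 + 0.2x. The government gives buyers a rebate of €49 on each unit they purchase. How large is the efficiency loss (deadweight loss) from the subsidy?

Deadweight loss = €2940

Pre-subsidy: 5141/24 - (5/24)x = 47.2 + 0.2x gives x* = 409 and P* = 129.
With the rebate, buyers effectively pay Pb = Ps − 49, where Ps is the price sellers receive.
On the curves, Pb = 5141/24 - (5/24)x and Ps = 47.2 + 0.2x; the wedge Ps − Pb = 49 gives 47.2 + 0.2x − (5141/24 - (5/24)x) = 49, so x' = 529.
Then Pb = 5141/24 − (5/24)·529 = 104 and Ps = 47.2 + 0.2·529 = 153.
The subsidy expands output by 529 − 409 = 120 past the efficient level; on those units the gap between marginal cost and willingness to pay runs from 0 up to 49.
DWL = ½ × 49 × 120 = 2940.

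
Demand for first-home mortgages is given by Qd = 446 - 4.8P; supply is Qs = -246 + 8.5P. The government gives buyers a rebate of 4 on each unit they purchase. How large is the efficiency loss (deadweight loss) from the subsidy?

Deadweight loss = 3264/133

Pre-subsidy: 446 - 4.8P = -246 + 8.5P gives P* = 6920/133, Q* = 26102/133.
With the rebate, buyers effectively pay Pb = Ps − 4, where Ps is the price sellers receive.
Demand in terms of Ps becomes Qd = 446 − 4.8(Ps − 4) = 465.2 - 4.8Ps. Setting this equal to supply: 465.2 - 4.8Ps = -246 + 8.5Ps, so Ps = 1016/19.
Buyers pay Pb = 1016/19 − 4 = 940/19; Q' = -246 + 8.5·(1016/19) = 3962/19.
The subsidy expands output by 3962/19 − 26102/133 = 1632/133 past the efficient level; on those units the gap between marginal cost and willingness to pay runs from 0 up to 4.
DWL = ½ × 4 × 1632/133 = 3264/133.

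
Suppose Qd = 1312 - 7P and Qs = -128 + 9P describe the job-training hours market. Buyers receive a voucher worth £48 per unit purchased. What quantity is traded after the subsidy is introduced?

Pre-subsidy: 1312 - 7P = -128 + 9P gives P* = 90, Q* = 682.
With the rebate, buyers effectively pay Pb = Ps − 48, where Ps is the price sellers receive.
Demand in terms of Ps becomes Qd = 1312 − 7(Ps − 48) = 1648 - 7Ps. Setting this equal to supply: 1648 - 7Ps = -128 + 9Ps, so Ps = 111.
Buyers pay Pb = 111 − 48 = 63; Q' = -128 + 9·111 = 871.

Q' = 871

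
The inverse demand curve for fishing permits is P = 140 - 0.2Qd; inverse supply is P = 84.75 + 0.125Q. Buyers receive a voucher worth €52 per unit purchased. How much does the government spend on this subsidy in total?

Government cost = €17160

Pre-subsidy: 140 - 0.2Q = 84.75 + 0.125Q gives Q* = 170 and P* = 106.
With the rebate, buyers effectively pay Pb = Ps − 52, where Ps is the price sellers receive.
On the curves, Pb = 140 - 0.2Q and Ps = 84.75 + 0.125Q; the wedge Ps − Pb = 52 gives 84.75 + 0.125Q − (140 - 0.2Q) = 52, so Q' = 330.
Then Pb = 140 − 0.2·330 = 74 and Ps = 84.75 + 0.125·330 = 126.
Government outlay = subsidy × quantity = 52 × 330 = 17160.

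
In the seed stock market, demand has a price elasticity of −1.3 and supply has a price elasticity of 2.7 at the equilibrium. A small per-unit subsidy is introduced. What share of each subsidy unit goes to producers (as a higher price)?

For a small subsidy around the equilibrium, the benefit split depends on the relative slopes, which at a point are proportional to the elasticities.
Buyer share = εs/(εs + |εd|) = 2.7/(2.7 + 1.3) = 0.675; seller share = |εd|/(εs + |εd|) = 0.325.
So producers capture 0.325 of the subsidy.

Producer share = 0.325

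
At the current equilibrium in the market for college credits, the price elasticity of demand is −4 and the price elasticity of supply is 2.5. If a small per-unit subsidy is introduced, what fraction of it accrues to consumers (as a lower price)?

For a small subsidy around the equilibrium, the benefit split depends on the relative slopes, which at a point are proportional to the elasticities.
Buyer share = εs/(εs + |εd|) = 2.5/(2.5 + 4) = 5/13; seller share = |εd|/(εs + |εd|) = 8/13.

Consumer share = 5/13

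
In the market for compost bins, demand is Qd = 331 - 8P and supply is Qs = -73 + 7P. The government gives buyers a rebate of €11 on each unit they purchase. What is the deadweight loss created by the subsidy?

Pre-subsidy: 331 - 8P = -73 + 7P gives P* = 404/15, Q* = 1733/15.
With the rebate, buyers effectively pay Pb = Ps − 11, where Ps is the price sellers receive.
Demand in terms of Ps becomes Qd = 331 − 8(Ps − 11) = 419 - 8Ps. Setting this equal to supply: 419 - 8Ps = -73 + 7Ps, so Ps = 32.8.
Buyers pay Pb = 32.8 − 11 = 21.8; Q' = -73 + 7·32.8 = 156.6.
The subsidy expands output by 156.6 − 1733/15 = 616/15 past the efficient level; on those units the gap between marginal cost and willingness to pay runs from 0 up to 11.
DWL = ½ × 11 × 616/15 = 3388/15.

Deadweight loss = 3388/15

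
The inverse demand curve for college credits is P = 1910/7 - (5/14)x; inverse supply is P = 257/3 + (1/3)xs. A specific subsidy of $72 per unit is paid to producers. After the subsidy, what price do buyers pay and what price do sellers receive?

Pre-subsidy: 1910/7 - (5/14)x = 257/3 + (1/3)x gives x* = 7862/29 and P* = 5105/29.
With the subsidy, sellers receive Ps = Pb + 72 for each unit, where Pb is the price buyers pay.
On the curves, Pb = 1910/7 - (5/14)x and Ps = 257/3 + (1/3)x; the wedge Ps − Pb = 72 gives 257/3 + (1/3)x − (1910/7 - (5/14)x) = 72, so x' = 10886/29.
Then Pb = 1910/7 − (5/14)·(10886/29) = 4025/29 and Ps = 257/3 + (1/3)·(10886/29) = 6113/29.

Buyers pay 4025/29; sellers receive 6113/29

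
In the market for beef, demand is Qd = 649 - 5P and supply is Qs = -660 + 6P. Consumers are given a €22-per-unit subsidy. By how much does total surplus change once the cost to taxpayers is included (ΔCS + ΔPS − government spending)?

Net change in total surplus = -€660

Pre-subsidy: 649 - 5P = -660 + 6P gives P* = 119, Q* = 54.
With the rebate, buyers effectively pay Pb = Ps − 22, where Ps is the price sellers receive.
Demand in terms of Ps becomes Qd = 649 − 5(Ps − 22) = 759 - 5Ps. Setting this equal to supply: 759 - 5Ps = -660 + 6Ps, so Ps = 129.
Buyers pay Pb = 129 − 22 = 107; Q' = -660 + 6·129 = 114.
ΔCS = ½(54 + 114)(119 − 107) = 1008; ΔPS = ½(54 + 114)(129 − 119) = 840.
Government spending = 22 × 114 = 2508.
Net change = 1008 + 840 − 2508 = -660. The loss equals the DWL triangle ½·22·60.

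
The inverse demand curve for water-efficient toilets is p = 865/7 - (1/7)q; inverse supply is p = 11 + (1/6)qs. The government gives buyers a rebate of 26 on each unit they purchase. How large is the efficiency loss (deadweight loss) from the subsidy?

Deadweight loss = 1092

Pre-subsidy: 865/7 - (1/7)q = 11 + (1/6)q gives q* = 4728/13 and p* = 931/13.
With the rebate, buyers effectively pay pb = ps − 26, where ps is the price sellers receive.
On the curves, pb = 865/7 - (1/7)q and ps = 11 + (1/6)q; the wedge ps − pb = 26 gives 11 + (1/6)q − (865/7 - (1/7)q) = 26, so q' = 5820/13.
Then pb = 865/7 − (1/7)·(5820/13) = 775/13 and ps = 11 + (1/6)·(5820/13) = 1113/13.
The subsidy expands output by 5820/13 − 4728/13 = 84 past the efficient level; on those units the gap between marginal cost and willingness to pay runs from 0 up to 26.
DWL = ½ × 26 × 84 = 1092.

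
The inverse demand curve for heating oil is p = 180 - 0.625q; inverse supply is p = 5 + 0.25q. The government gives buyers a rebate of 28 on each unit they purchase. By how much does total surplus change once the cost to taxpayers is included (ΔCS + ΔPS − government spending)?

Pre-subsidy: 180 - 0.625q = 5 + 0.25q gives q* = 200 and p* = 55.
With the rebate, buyers effectively pay pb = ps − 28, where ps is the price sellers receive.
On the curves, pb = 180 - 0.625q and ps = 5 + 0.25q; the wedge ps − pb = 28 gives 5 + 0.25q − (180 - 0.625q) = 28, so q' = 232.
Then pb = 180 − 0.625·232 = 35 and ps = 5 + 0.25·232 = 63.
ΔCS = ½(200 + 232)(55 − 35) = 4320; ΔPS = ½(200 + 232)(63 − 55) = 1728.
Government spending = 28 × 232 = 6496.
Net change = 4320 + 1728 − 6496 = -448. The loss equals the DWL triangle ½·28·32.

Net change in total surplus = -448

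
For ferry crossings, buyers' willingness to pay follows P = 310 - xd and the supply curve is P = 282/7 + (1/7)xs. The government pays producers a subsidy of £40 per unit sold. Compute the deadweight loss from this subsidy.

Pre-subsidy: 310 - x = 282/7 + (1/7)x gives x* = 236 and P* = 74.
With the subsidy, sellers receive Ps = Pb + 40 for each unit, where Pb is the price buyers pay.
On the curves, Pb = 310 - x and Ps = 282/7 + (1/7)x; the wedge Ps − Pb = 40 gives 282/7 + (1/7)x − (310 - x) = 40, so x' = 271.
Then Pb = 310 − 1·271 = 39 and Ps = 282/7 + (1/7)·271 = 79.
The subsidy expands output by 271 − 236 = 35 past the efficient level; on those units the gap between marginal cost and willingness to pay runs from 0 up to 40.
DWL = ½ × 40 × 35 = 700.

Deadweight loss = £700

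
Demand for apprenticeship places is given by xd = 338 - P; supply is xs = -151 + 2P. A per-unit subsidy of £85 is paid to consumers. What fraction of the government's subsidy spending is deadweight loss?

Pre-subsidy: 338 - P = -151 + 2P gives P* = 163, x* = 175.
With the rebate, buyers effectively pay Pb = Ps − 85, where Ps is the price sellers receive.
Demand in terms of Ps becomes xd = 338 − 1(Ps − 85) = 423 - Ps. Setting this equal to supply: 423 - Ps = -151 + 2Ps, so Ps = 574/3.
Buyers pay Pb = 574/3 − 85 = 319/3; x' = -151 + 2·(574/3) = 695/3.
ΔCS = ½(175 + 695/3)(163 − 319/3) = 103700/9; ΔPS = ½(175 + 695/3)(574/3 − 163) = 51850/9.
Government spending = 85 × 695/3 = 59075/3.
DWL = ½ × 85 × (695/3 − 175) = 7225/3; fraction = (7225/3) / (59075/3) = 17/139.

DWL / government spending = 17/139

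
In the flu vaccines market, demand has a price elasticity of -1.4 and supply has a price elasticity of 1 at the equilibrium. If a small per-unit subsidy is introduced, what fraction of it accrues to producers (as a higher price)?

Producer share = 7/12

For a small subsidy around the equilibrium, the benefit split depends on the relative slopes, which at a point are proportional to the elasticities.
Buyer share = εs/(εs + |εd|) = 1/(1 + 1.4) = 5/12; seller share = |εd|/(εs + |εd|) = 7/12.
So producers capture 7/12 of the subsidy.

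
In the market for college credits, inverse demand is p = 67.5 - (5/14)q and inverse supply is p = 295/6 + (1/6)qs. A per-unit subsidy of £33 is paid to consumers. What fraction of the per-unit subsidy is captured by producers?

Pre-subsidy: 67.5 - (5/14)q = 295/6 + (1/6)q gives q* = 35 and p* = 55.
With the rebate, buyers effectively pay pb = ps − 33, where ps is the price sellers receive.
On the curves, pb = 67.5 - (5/14)q and ps = 295/6 + (1/6)q; the wedge ps − pb = 33 gives 295/6 + (1/6)q − (67.5 - (5/14)q) = 33, so q' = 98.
Then pb = 67.5 − (5/14)·98 = 32.5 and ps = 295/6 + (1/6)·98 = 65.5.
Buyers' price falls by p* − pb = 55 − 32.5 = 22.5; sellers' price rises by ps − p* = 65.5 − 55 = 10.5.
So producers capture 10.5/33 = 7/22 of each unit of subsidy.

Producer share = 7/22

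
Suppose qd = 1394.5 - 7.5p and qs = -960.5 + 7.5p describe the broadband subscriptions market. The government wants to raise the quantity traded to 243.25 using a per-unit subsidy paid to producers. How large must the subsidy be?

At q = 243.25, invert demand for the buyer price: pb = (1394.5 − 243.25)/7.5 = 153.5; invert supply for the seller price: ps = (243.25 − (-960.5))/7.5 = 160.5.
The subsidy must fill the gap: s = ps − pb = 160.5 − 153.5 = 7.

Required subsidy s = 7 per unit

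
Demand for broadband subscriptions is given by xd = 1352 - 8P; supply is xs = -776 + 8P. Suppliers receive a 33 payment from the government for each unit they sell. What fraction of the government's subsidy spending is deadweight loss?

DWL / government spending = 11/70

Pre-subsidy: 1352 - 8P = -776 + 8P gives P* = 133, x* = 288.
With the subsidy, sellers receive Ps = Pb + 33 for each unit, where Pb is the price buyers pay.
Supply in terms of Pb becomes xs = -776 + 8(Pb + 33) = -512 + 8Pb. Setting this equal to demand: 1352 - 8Pb = -512 + 8Pb, so Pb = 116.5.
Sellers receive Ps = 116.5 + 33 = 149.5; x' = 1352 − 8·116.5 = 420.
ΔCS = ½(288 + 420)(133 − 116.5) = 5841; ΔPS = ½(288 + 420)(149.5 − 133) = 5841.
Government spending = 33 × 420 = 13860.
DWL = ½ × 33 × (420 − 288) = 2178; fraction = 2178 / 13860 = 11/70.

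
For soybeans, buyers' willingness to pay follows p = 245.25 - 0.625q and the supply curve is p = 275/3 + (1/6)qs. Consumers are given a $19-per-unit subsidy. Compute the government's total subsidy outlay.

Government cost = $4142

Pre-subsidy: 245.25 - 0.625q = 275/3 + (1/6)q gives q* = 194 and p* = 124.
With the rebate, buyers effectively pay pb = ps − 19, where ps is the price sellers receive.
On the curves, pb = 245.25 - 0.625q and ps = 275/3 + (1/6)q; the wedge ps − pb = 19 gives 275/3 + (1/6)q − (245.25 - 0.625q) = 19, so q' = 218.
Then pb = 245.25 − 0.625·218 = 109 and ps = 275/3 + (1/6)·218 = 128.
Government outlay = subsidy × quantity = 19 × 218 = 4142.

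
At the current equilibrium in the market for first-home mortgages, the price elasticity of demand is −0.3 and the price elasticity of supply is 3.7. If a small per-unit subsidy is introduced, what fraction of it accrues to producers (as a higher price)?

For a small subsidy around the equilibrium, the benefit split depends on the relative slopes, which at a point are proportional to the elasticities.
Buyer share = εs/(εs + |εd|) = 3.7/(3.7 + 0.3) = 0.925; seller share = |εd|/(εs + |εd|) = 0.075.
So producers capture 0.075 of the subsidy.

Producer share = 0.075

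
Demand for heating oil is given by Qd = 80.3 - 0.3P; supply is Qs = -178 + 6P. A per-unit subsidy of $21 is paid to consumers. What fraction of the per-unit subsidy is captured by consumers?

Consumer share = 20/21

Pre-subsidy: 80.3 - 0.3P = -178 + 6P gives P* = 41, Q* = 68.
With the rebate, buyers effectively pay Pb = Ps − 21, where Ps is the price sellers receive.
Demand in terms of Ps becomes Qd = 80.3 − 0.3(Ps − 21) = 86.6 - 0.3Ps. Setting this equal to supply: 86.6 - 0.3Ps = -178 + 6Ps, so Ps = 42.
Buyers pay Pb = 42 − 21 = 21; Q' = -178 + 6·42 = 74.
Buyers' price falls by P* − Pb = 41 − 21 = 20; sellers' price rises by Ps − P* = 42 − 41 = 1.
So consumers capture 20/21 = 20/21 of each unit of subsidy.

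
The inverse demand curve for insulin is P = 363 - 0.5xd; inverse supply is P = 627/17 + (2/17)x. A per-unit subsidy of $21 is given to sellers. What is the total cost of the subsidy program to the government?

Government cost = $11802

Pre-subsidy: 363 - 0.5x = 627/17 + (2/17)x gives x* = 528 and P* = 99.
With the subsidy, sellers receive Ps = Pb + 21 for each unit, where Pb is the price buyers pay.
On the curves, Pb = 363 - 0.5x and Ps = 627/17 + (2/17)x; the wedge Ps − Pb = 21 gives 627/17 + (2/17)x − (363 - 0.5x) = 21, so x' = 562.
Then Pb = 363 − 0.5·562 = 82 and Ps = 627/17 + (2/17)·562 = 103.
Government outlay = subsidy × quantity = 21 × 562 = 11802.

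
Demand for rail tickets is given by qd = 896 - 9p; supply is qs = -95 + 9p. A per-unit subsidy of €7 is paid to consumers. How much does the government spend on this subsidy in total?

Government cost = €3024

Pre-subsidy: 896 - 9p = -95 + 9p gives p* = 991/18, q* = 400.5.
With the rebate, buyers effectively pay pb = ps − 7, where ps is the price sellers receive.
Demand in terms of ps becomes qd = 896 − 9(ps − 7) = 959 - 9ps. Setting this equal to supply: 959 - 9ps = -95 + 9ps, so ps = 527/9.
Buyers pay pb = 527/9 − 7 = 464/9; q' = -95 + 9·(527/9) = 432.
Government outlay = subsidy × quantity = 7 × 432 = 3024.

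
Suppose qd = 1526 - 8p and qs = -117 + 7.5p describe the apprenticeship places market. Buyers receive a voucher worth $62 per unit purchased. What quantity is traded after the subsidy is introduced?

q' = 918

Pre-subsidy: 1526 - 8p = -117 + 7.5p gives p* = 106, q* = 678.
With the rebate, buyers effectively pay pb = ps − 62, where ps is the price sellers receive.
Demand in terms of ps becomes qd = 1526 − 8(ps − 62) = 2022 - 8ps. Setting this equal to supply: 2022 - 8ps = -117 + 7.5ps, so ps = 138.
Buyers pay pb = 138 − 62 = 76; q' = -117 + 7.5·138 = 918.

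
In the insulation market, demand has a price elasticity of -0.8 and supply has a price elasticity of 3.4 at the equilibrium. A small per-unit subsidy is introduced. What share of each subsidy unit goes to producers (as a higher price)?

For a small subsidy around the equilibrium, the benefit split depends on the relative slopes, which at a point are proportional to the elasticities.
Buyer share = εs/(εs + |εd|) = 3.4/(3.4 + 0.8) = 17/21; seller share = |εd|/(εs + |εd|) = 4/21.
So producers capture 4/21 of the subsidy.

Producer share = 4/21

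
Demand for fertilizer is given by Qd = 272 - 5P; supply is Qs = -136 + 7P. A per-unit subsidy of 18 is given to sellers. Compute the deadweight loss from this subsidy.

Deadweight loss = 472.5

Pre-subsidy: 272 - 5P = -136 + 7P gives P* = 34, Q* = 102.
With the subsidy, sellers receive Ps = Pb + 18 for each unit, where Pb is the price buyers pay.
Supply in terms of Pb becomes Qs = -136 + 7(Pb + 18) = -10 + 7Pb. Setting this equal to demand: 272 - 5Pb = -10 + 7Pb, so Pb = 23.5.
Sellers receive Ps = 23.5 + 18 = 41.5; Q' = 272 − 5·23.5 = 154.5.
The subsidy expands output by 154.5 − 102 = 52.5 past the efficient level; on those units the gap between marginal cost and willingness to pay runs from 0 up to 18.
DWL = ½ × 18 × 52.5 = 472.5.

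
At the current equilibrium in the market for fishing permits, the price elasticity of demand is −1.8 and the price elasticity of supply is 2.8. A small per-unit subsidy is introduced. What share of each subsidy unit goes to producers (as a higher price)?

For a small subsidy around the equilibrium, the benefit split depends on the relative slopes, which at a point are proportional to the elasticities.
Buyer share = εs/(εs + |εd|) = 2.8/(2.8 + 1.8) = 14/23; seller share = |εd|/(εs + |εd|) = 9/23.
So producers capture 9/23 of the subsidy.

Producer share = 9/23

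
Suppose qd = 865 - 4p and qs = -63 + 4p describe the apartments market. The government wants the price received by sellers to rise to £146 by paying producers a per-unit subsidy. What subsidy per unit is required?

At a seller price of 146, quantity supplied is -63 + 4·146 = 521.
Buyers absorb 521 only when they pay pb with 865 − 4·pb = 521, i.e. pb = 86.
s = ps − pb = 146 − 86 = 60.

Required subsidy s = £60 per unit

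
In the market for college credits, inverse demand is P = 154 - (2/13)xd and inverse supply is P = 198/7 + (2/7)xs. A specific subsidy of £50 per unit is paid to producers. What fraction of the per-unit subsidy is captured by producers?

Pre-subsidy: 154 - (2/13)x = 198/7 + (2/7)x gives x* = 286 and P* = 110.
With the subsidy, sellers receive Ps = Pb + 50 for each unit, where Pb is the price buyers pay.
On the curves, Pb = 154 - (2/13)x and Ps = 198/7 + (2/7)x; the wedge Ps − Pb = 50 gives 198/7 + (2/7)x − (154 - (2/13)x) = 50, so x' = 399.75.
Then Pb = 154 − (2/13)·399.75 = 92.5 and Ps = 198/7 + (2/7)·399.75 = 142.5.
Buyers' price falls by P* − Pb = 110 − 92.5 = 17.5; sellers' price rises by Ps − P* = 142.5 − 110 = 32.5.
So producers capture 32.5/50 = 0.65 of each unit of subsidy.

Producer share = 0.65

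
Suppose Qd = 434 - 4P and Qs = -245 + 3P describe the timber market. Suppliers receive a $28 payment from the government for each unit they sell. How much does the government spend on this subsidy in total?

Pre-subsidy: 434 - 4P = -245 + 3P gives P* = 97, Q* = 46.
With the subsidy, sellers receive Ps = Pb + 28 for each unit, where Pb is the price buyers pay.
Supply in terms of Pb becomes Qs = -245 + 3(Pb + 28) = -161 + 3Pb. Setting this equal to demand: 434 - 4Pb = -161 + 3Pb, so Pb = 85.
Sellers receive Ps = 85 + 28 = 113; Q' = 434 − 4·85 = 94.
Government outlay = subsidy × quantity = 28 × 94 = 2632.

Government cost = $2632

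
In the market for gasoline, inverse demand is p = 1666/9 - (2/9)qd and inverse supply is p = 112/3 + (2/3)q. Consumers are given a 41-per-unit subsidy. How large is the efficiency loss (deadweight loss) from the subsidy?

Deadweight loss = 945.5625

Pre-subsidy: 1666/9 - (2/9)q = 112/3 + (2/3)q gives q* = 166.25 and p* = 889/6.
With the rebate, buyers effectively pay pb = ps − 41, where ps is the price sellers receive.
On the curves, pb = 1666/9 - (2/9)q and ps = 112/3 + (2/3)q; the wedge ps − pb = 41 gives 112/3 + (2/3)q − (1666/9 - (2/9)q) = 41, so q' = 212.375.
Then pb = 1666/9 − (2/9)·212.375 = 1655/12 and ps = 112/3 + (2/3)·212.375 = 2147/12.
The subsidy expands output by 212.375 − 166.25 = 46.125 past the efficient level; on those units the gap between marginal cost and willingness to pay runs from 0 up to 41.
DWL = ½ × 41 × 46.125 = 945.5625.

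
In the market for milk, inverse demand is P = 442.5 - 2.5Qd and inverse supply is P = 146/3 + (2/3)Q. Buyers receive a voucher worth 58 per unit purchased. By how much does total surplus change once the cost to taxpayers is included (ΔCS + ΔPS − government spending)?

Pre-subsidy: 442.5 - 2.5Q = 146/3 + (2/3)Q gives Q* = 2363/19 and P* = 2500/19.
With the rebate, buyers effectively pay Pb = Ps − 58, where Ps is the price sellers receive.
On the curves, Pb = 442.5 - 2.5Q and Ps = 146/3 + (2/3)Q; the wedge Ps − Pb = 58 gives 146/3 + (2/3)Q − (442.5 - 2.5Q) = 58, so Q' = 2711/19.
Then Pb = 442.5 − 2.5·(2711/19) = 1630/19 and Ps = 146/3 + (2/3)·(2711/19) = 2732/19.
ΔCS = ½(2363/19 + 2711/19)(2500/19 − 1630/19) = 2207190/361; ΔPS = ½(2363/19 + 2711/19)(2732/19 − 2500/19) = 588584/361.
Government spending = 58 × 2711/19 = 157238/19.
Net change = 2207190/361 + 588584/361 − 157238/19 = -10092/19. The loss equals the DWL triangle ½·58·348/19.

Net change in total surplus = -10092/19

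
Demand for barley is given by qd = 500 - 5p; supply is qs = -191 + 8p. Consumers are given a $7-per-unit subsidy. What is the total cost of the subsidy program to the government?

Government cost = 23275/13

Pre-subsidy: 500 - 5p = -191 + 8p gives p* = 691/13, q* = 3045/13.
With the rebate, buyers effectively pay pb = ps − 7, where ps is the price sellers receive.
Demand in terms of ps becomes qd = 500 − 5(ps − 7) = 535 - 5ps. Setting this equal to supply: 535 - 5ps = -191 + 8ps, so ps = 726/13.
Buyers pay pb = 726/13 − 7 = 635/13; q' = -191 + 8·(726/13) = 3325/13.
Government outlay = subsidy × quantity = 7 × 3325/13 = 23275/13.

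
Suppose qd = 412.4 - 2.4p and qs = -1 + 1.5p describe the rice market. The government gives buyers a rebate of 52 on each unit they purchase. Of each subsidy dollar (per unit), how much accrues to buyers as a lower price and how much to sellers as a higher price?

Pre-subsidy: 412.4 - 2.4p = -1 + 1.5p gives p* = 106, q* = 158.
With the rebate, buyers effectively pay pb = ps − 52, where ps is the price sellers receive.
Demand in terms of ps becomes qd = 412.4 − 2.4(ps − 52) = 537.2 - 2.4ps. Setting this equal to supply: 537.2 - 2.4ps = -1 + 1.5ps, so ps = 138.
Buyers pay pb = 138 − 52 = 86; q' = -1 + 1.5·138 = 206.
Buyers' price falls by p* − pb = 106 − 86 = 20; sellers' price rises by ps − p* = 138 − 106 = 32.

Buyers gain 20 per unit; sellers gain 32 per unit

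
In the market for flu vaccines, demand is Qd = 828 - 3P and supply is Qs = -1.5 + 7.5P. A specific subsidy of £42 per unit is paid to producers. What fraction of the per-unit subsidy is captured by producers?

Pre-subsidy: 828 - 3P = -1.5 + 7.5P gives P* = 79, Q* = 591.
With the subsidy, sellers receive Ps = Pb + 42 for each unit, where Pb is the price buyers pay.
Supply in terms of Pb becomes Qs = -1.5 + 7.5(Pb + 42) = 313.5 + 7.5Pb. Setting this equal to demand: 828 - 3Pb = 313.5 + 7.5Pb, so Pb = 49.
Sellers receive Ps = 49 + 42 = 91; Q' = 828 − 3·49 = 681.
Buyers' price falls by P* − Pb = 79 − 49 = 30; sellers' price rises by Ps − P* = 91 − 79 = 12.
So producers capture 12/42 = 2/7 of each unit of subsidy.

Producer share = 2/7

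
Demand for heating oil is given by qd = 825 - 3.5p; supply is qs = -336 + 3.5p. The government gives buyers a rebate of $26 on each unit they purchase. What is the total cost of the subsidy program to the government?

Pre-subsidy: 825 - 3.5p = -336 + 3.5p gives p* = 1161/7, q* = 244.5.
With the rebate, buyers effectively pay pb = ps − 26, where ps is the price sellers receive.
Demand in terms of ps becomes qd = 825 − 3.5(ps − 26) = 916 - 3.5ps. Setting this equal to supply: 916 - 3.5ps = -336 + 3.5ps, so ps = 1252/7.
Buyers pay pb = 1252/7 − 26 = 1070/7; q' = -336 + 3.5·(1252/7) = 290.
Government outlay = subsidy × quantity = 26 × 290 = 7540.

Government cost = $7540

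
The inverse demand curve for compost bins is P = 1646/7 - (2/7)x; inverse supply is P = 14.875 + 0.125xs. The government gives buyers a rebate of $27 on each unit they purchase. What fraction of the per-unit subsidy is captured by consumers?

Pre-subsidy: 1646/7 - (2/7)x = 14.875 + 0.125x gives x* = 12335/23 and P* = 1884/23.
With the rebate, buyers effectively pay Pb = Ps − 27, where Ps is the price sellers receive.
On the curves, Pb = 1646/7 - (2/7)x and Ps = 14.875 + 0.125x; the wedge Ps − Pb = 27 gives 14.875 + 0.125x − (1646/7 - (2/7)x) = 27, so x' = 13847/23.
Then Pb = 1646/7 − (2/7)·(13847/23) = 1452/23 and Ps = 14.875 + 0.125·(13847/23) = 2073/23.
Buyers' price falls by P* − Pb = 1884/23 − 1452/23 = 432/23; sellers' price rises by Ps − P* = 2073/23 − 1884/23 = 189/23.
So consumers capture (432/23)/27 = 16/23 of each unit of subsidy.

Consumer share = 16/23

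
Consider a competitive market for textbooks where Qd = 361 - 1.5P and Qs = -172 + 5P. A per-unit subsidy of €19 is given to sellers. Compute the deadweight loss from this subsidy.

Pre-subsidy: 361 - 1.5P = -172 + 5P gives P* = 82, Q* = 238.
With the subsidy, sellers receive Ps = Pb + 19 for each unit, where Pb is the price buyers pay.
Supply in terms of Pb becomes Qs = -172 + 5(Pb + 19) = -77 + 5Pb. Setting this equal to demand: 361 - 1.5Pb = -77 + 5Pb, so Pb = 876/13.
Sellers receive Ps = 876/13 + 19 = 1123/13; Q' = 361 − 1.5·(876/13) = 3379/13.
The subsidy expands output by 3379/13 − 238 = 285/13 past the efficient level; on those units the gap between marginal cost and willingness to pay runs from 0 up to 19.
DWL = ½ × 19 × 285/13 = 5415/26.

Deadweight loss = 5415/26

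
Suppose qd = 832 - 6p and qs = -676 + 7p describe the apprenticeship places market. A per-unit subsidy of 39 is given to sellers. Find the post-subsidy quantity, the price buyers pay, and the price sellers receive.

q' = 262; buyers pay 95; sellers receive 134

Pre-subsidy: 832 - 6p = -676 + 7p gives p* = 116, q* = 136.
With the subsidy, sellers receive ps = pb + 39 for each unit, where pb is the price buyers pay.
Supply in terms of pb becomes qs = -676 + 7(pb + 39) = -403 + 7pb. Setting this equal to demand: 832 - 6pb = -403 + 7pb, so pb = 95.
Sellers receive ps = 95 + 39 = 134; q' = 832 − 6·95 = 262.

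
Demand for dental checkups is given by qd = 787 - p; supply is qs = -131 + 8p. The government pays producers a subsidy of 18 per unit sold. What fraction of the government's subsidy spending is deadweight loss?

Pre-subsidy: 787 - p = -131 + 8p gives p* = 102, q* = 685.
With the subsidy, sellers receive ps = pb + 18 for each unit, where pb is the price buyers pay.
Supply in terms of pb becomes qs = -131 + 8(pb + 18) = 13 + 8pb. Setting this equal to demand: 787 - pb = 13 + 8pb, so pb = 86.
Sellers receive ps = 86 + 18 = 104; q' = 787 − 1·86 = 701.
ΔCS = ½(685 + 701)(102 − 86) = 11088; ΔPS = ½(685 + 701)(104 − 102) = 1386.
Government spending = 18 × 701 = 12618.
DWL = ½ × 18 × (701 − 685) = 144; fraction = 144 / 12618 = 8/701.

DWL / government spending = 8/701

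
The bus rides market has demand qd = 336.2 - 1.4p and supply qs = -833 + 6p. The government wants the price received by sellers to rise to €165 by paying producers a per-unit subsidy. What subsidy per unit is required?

At a seller price of 165, quantity supplied is -833 + 6·165 = 157.
Buyers absorb 157 only when they pay pb with 336.2 − 1.4·pb = 157, i.e. pb = 128.
s = ps − pb = 165 − 128 = 37.

Required subsidy s = €37 per unit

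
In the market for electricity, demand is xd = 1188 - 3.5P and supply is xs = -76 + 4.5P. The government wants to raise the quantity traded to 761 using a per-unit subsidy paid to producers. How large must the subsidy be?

At x = 761, invert demand for the buyer price: Pb = (1188 − 761)/3.5 = 122; invert supply for the seller price: Ps = (761 − (-76))/4.5 = 186.
The subsidy must fill the gap: s = Ps − Pb = 186 − 122 = 64.

Required subsidy s = 64 per unit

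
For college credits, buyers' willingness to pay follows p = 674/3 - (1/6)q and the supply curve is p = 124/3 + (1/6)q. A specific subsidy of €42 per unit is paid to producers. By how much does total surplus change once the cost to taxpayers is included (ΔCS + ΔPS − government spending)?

Net change in total surplus = -€2646

Pre-subsidy: 674/3 - (1/6)q = 124/3 + (1/6)q gives q* = 550 and p* = 133.
With the subsidy, sellers receive ps = pb + 42 for each unit, where pb is the price buyers pay.
On the curves, pb = 674/3 - (1/6)q and ps = 124/3 + (1/6)q; the wedge ps − pb = 42 gives 124/3 + (1/6)q − (674/3 - (1/6)q) = 42, so q' = 676.
Then pb = 674/3 − (1/6)·676 = 112 and ps = 124/3 + (1/6)·676 = 154.
ΔCS = ½(550 + 676)(133 − 112) = 12873; ΔPS = ½(550 + 676)(154 − 133) = 12873.
Government spending = 42 × 676 = 28392.
Net change = 12873 + 12873 − 28392 = -2646. The loss equals the DWL triangle ½·42·126.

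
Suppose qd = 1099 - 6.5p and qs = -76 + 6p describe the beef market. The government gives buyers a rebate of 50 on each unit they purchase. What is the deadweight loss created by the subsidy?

Pre-subsidy: 1099 - 6.5p = -76 + 6p gives p* = 94, q* = 488.
With the rebate, buyers effectively pay pb = ps − 50, where ps is the price sellers receive.
Demand in terms of ps becomes qd = 1099 − 6.5(ps − 50) = 1424 - 6.5ps. Setting this equal to supply: 1424 - 6.5ps = -76 + 6ps, so ps = 120.
Buyers pay pb = 120 − 50 = 70; q' = -76 + 6·120 = 644.
The subsidy expands output by 644 − 488 = 156 past the efficient level; on those units the gap between marginal cost and willingness to pay runs from 0 up to 50.
DWL = ½ × 50 × 156 = 3900.

Deadweight loss = 3900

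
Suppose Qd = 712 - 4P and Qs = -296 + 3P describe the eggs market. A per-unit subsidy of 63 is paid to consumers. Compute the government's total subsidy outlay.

Pre-subsidy: 712 - 4P = -296 + 3P gives P* = 144, Q* = 136.
With the rebate, buyers effectively pay Pb = Ps − 63, where Ps is the price sellers receive.
Demand in terms of Ps becomes Qd = 712 − 4(Ps − 63) = 964 - 4Ps. Setting this equal to supply: 964 - 4Ps = -296 + 3Ps, so Ps = 180.
Buyers pay Pb = 180 − 63 = 117; Q' = -296 + 3·180 = 244.
Government outlay = subsidy × quantity = 63 × 244 = 15372.

Government cost = 15372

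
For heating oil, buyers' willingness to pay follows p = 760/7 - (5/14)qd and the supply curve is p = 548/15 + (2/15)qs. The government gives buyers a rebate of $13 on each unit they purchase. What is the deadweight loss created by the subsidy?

Pre-subsidy: 760/7 - (5/14)q = 548/15 + (2/15)q gives q* = 15128/103 and p* = 5780/103.
With the rebate, buyers effectively pay pb = ps − 13, where ps is the price sellers receive.
On the curves, pb = 760/7 - (5/14)q and ps = 548/15 + (2/15)q; the wedge ps − pb = 13 gives 548/15 + (2/15)q − (760/7 - (5/14)q) = 13, so q' = 17858/103.
Then pb = 760/7 − (5/14)·(17858/103) = 4805/103 and ps = 548/15 + (2/15)·(17858/103) = 6144/103.
The subsidy expands output by 17858/103 − 15128/103 = 2730/103 past the efficient level; on those units the gap between marginal cost and willingness to pay runs from 0 up to 13.
DWL = ½ × 13 × 2730/103 = 17745/103.

Deadweight loss = 17745/103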